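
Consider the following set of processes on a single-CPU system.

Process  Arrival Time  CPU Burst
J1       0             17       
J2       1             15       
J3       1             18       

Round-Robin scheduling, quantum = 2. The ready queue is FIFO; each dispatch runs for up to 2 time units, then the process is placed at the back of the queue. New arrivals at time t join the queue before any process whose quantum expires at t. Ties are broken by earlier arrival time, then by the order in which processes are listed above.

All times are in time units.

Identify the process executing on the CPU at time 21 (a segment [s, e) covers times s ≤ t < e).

Gantt: | J1 0-2 | J2 2-4 | J3 4-6 | J1 6-8 | J2 8-10 | J3 10-12 | J1 12-14 | J2 14-16 | J3 16-18 | J1 18-20 | J2 20-22 | J3 22-24 | J1 24-26 | J2 26-28 | J3 28-30 | J1 30-32 | J2 32-34 | J3 34-36 | J1 36-38 | J2 38-40 | J3 40-42 | J1 42-44 | J2 44-45 | J3 45-47 | J1 47-48 | J3 48-50 |
Completion: J1=48  J2=45  J3=50

J2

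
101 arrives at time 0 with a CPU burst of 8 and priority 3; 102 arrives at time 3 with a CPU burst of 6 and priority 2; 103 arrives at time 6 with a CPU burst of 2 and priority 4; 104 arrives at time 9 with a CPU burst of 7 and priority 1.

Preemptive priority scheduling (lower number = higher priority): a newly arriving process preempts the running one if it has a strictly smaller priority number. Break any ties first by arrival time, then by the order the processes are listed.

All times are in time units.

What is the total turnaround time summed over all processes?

Timeline: | 101 0-3 | 102 3-9 | 104 9-16 | 101 16-21 | 103 21-23 |
Completion: 101=21  102=9  103=23  104=16
Turnaround (C−A): 101=21  102=6  103=17  104=7
Turnaround = completion − arrival: 101=21, 102=6, 103=17, 104=7
Total turnaround = 21 + 6 + 17 + 7 = 51

51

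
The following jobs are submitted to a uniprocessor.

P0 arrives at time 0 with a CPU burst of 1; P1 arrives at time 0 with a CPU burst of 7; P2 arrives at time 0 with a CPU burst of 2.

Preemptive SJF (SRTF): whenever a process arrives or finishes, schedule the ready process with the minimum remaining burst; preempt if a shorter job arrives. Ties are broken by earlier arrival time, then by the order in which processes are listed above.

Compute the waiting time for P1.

Schedule: | P0 0-1 | P2 1-3 | P1 3-10 |
Completion: P0=1  P1=10  P2=3
Waiting(P1) = turnaround − burst = 10 − 7 = 3

3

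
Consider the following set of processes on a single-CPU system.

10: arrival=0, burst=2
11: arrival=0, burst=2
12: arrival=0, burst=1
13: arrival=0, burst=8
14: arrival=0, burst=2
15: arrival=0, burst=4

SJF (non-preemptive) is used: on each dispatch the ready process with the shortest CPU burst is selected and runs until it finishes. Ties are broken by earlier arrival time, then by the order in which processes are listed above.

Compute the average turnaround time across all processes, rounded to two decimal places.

Schedule: | 12 0-1 | 10 1-3 | 11 3-5 | 14 5-7 | 15 7-11 | 13 11-19 |
Completion: 10=3  11=5  12=1  13=19  14=7  15=11
Turnaround times: 10=3, 11=5, 12=1, 13=19, 14=7, 15=11
Average turnaround = (3+5+1+19+7+11) / 6 = 46/6 = 7.67

7.67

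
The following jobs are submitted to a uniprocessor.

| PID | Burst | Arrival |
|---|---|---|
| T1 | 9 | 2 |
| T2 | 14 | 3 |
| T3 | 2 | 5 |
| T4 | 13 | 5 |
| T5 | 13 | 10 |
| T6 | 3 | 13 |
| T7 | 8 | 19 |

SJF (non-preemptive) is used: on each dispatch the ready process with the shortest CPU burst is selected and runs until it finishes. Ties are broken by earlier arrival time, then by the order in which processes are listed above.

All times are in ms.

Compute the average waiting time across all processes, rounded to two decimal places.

Schedule: | idle 0-2 | T1 2-11 | T3 11-13 | T6 13-16 | T4 16-29 | T7 29-37 | T5 37-50 | T2 50-64 |
Completion: T1=11  T2=64  T3=13  T4=29  T5=50  T6=16  T7=37
Turnaround (C−A): T1=9  T2=61  T3=8  T4=24  T5=40  T6=3  T7=18
Waiting times: T1=0, T2=47, T3=6, T4=11, T5=27, T6=0, T7=10
Average waiting = (0+47+6+11+27+0+10) / 7 = 101/7 = 14.43

14.43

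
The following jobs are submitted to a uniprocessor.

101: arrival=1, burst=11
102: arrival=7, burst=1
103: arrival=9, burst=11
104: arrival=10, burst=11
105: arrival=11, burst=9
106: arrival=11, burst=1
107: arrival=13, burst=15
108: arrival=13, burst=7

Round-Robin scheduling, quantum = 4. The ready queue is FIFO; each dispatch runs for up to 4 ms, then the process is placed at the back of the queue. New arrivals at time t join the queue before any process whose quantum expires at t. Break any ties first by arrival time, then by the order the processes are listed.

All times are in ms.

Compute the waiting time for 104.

Timeline: | idle 0-1 | 101 1-9 | 102 9-10 | 103 10-14 | 101 14-17 | 104 17-21 | 105 21-25 | 106 25-26 | 107 26-30 | 108 30-34 | 103 34-38 | 104 38-42 | 105 42-46 | 107 46-50 | 108 50-53 | 103 53-56 | 104 56-59 | 105 59-60 | 107 60-67 |
Completion: 101=17  102=10  103=56  104=59  105=60  106=26  107=67  108=53
Waiting(104) = turnaround − burst = 49 − 11 = 38

38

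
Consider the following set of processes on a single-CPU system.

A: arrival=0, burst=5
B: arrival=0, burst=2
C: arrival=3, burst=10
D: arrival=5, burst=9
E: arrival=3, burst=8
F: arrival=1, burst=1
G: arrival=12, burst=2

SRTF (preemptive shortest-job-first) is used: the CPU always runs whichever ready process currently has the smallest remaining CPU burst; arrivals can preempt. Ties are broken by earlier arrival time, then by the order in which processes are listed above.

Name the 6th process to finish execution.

D

Timeline: | B 0-2 | F 2-3 | A 3-8 | E 8-12 | G 12-14 | E 14-18 | D 18-27 | C 27-37 |
Completion: A=8  B=2  C=37  D=27  E=18  F=3  G=14
Turnaround (C−A): A=8  B=2  C=34  D=22  E=15  F=2  G=2
Finish order: B → F → A → G → E → D → C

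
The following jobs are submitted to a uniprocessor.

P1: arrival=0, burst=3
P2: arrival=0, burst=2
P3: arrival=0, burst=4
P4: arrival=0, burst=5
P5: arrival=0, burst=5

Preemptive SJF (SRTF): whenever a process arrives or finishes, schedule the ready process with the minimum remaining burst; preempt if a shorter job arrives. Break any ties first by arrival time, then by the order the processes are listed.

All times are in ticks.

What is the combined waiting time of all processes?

Gantt: | P2 0-2 | P1 2-5 | P3 5-9 | P4 9-14 | P5 14-19 |
Completion: P1=5  P2=2  P3=9  P4=14  P5=19
Waiting = turnaround − burst: P1=2, P2=0, P3=5, P4=9, P5=14
Total waiting = 2 + 0 + 5 + 9 + 14 = 30

30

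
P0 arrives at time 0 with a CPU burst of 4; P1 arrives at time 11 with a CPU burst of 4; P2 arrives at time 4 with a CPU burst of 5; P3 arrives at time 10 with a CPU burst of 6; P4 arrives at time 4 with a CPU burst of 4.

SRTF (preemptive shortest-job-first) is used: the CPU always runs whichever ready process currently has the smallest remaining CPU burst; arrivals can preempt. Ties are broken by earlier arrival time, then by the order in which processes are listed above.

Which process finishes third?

Gantt: | P0 0-4 | P4 4-8 | P2 8-13 | P1 13-17 | P3 17-23 |
Completion: P0=4  P1=17  P2=13  P3=23  P4=8
Turnaround (C−A): P0=4  P1=6  P2=9  P3=13  P4=4
Finish order: P0 → P4 → P2 → P1 → P3

P2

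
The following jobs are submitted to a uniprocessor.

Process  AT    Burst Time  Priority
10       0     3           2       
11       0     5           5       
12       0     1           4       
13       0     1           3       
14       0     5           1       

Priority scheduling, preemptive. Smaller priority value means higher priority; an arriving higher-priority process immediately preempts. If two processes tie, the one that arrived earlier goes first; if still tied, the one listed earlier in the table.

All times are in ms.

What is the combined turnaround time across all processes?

Gantt: | 14 0-5 | 10 5-8 | 13 8-9 | 12 9-10 | 11 10-15 |
Completion: 10=8  11=15  12=10  13=9  14=5
Turnaround (C−A): 10=8  11=15  12=10  13=9  14=5
Turnaround = completion − arrival: 10=8, 11=15, 12=10, 13=9, 14=5
Total turnaround = 8 + 15 + 10 + 9 + 5 = 47

47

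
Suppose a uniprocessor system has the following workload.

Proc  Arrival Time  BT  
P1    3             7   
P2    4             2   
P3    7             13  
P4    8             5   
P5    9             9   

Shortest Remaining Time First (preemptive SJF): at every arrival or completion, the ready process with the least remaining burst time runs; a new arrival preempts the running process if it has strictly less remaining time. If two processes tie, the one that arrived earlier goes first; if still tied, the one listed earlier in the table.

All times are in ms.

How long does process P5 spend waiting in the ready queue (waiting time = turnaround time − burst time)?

8

Timeline: | idle 0-3 | P1 3-4 | P2 4-6 | P1 6-12 | P4 12-17 | P5 17-26 | P3 26-39 |
Completion: P1=12  P2=6  P3=39  P4=17  P5=26
Waiting(P5) = turnaround − burst = 17 − 9 = 8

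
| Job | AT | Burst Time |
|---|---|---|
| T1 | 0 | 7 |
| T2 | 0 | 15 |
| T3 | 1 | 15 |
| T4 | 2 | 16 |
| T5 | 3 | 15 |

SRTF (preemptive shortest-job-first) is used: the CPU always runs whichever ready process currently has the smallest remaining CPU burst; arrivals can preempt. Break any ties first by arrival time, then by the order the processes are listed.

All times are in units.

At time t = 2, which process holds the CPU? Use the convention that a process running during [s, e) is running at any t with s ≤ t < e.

Timeline: | T1 0-7 | T2 7-22 | T3 22-37 | T5 37-52 | T4 52-68 |
Completion: T1=7  T2=22  T3=37  T4=68  T5=52
Turnaround (C−A): T1=7  T2=22  T3=36  T4=66  T5=49

T1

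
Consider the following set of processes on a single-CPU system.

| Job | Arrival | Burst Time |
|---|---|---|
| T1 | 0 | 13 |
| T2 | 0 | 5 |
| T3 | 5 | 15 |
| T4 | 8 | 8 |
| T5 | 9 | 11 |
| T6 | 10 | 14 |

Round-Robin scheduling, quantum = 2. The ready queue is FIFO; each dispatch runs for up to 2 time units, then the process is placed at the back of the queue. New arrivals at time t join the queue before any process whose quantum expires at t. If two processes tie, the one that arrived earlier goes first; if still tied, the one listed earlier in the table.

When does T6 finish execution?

65

Timeline: | T1 0-2 | T2 2-4 | T1 4-6 | T2 6-8 | T3 8-10 | T1 10-12 | T4 12-14 | T2 14-15 | T5 15-17 | T6 17-19 | T3 19-21 | T1 21-23 | T4 23-25 | T5 25-27 | T6 27-29 | T3 29-31 | T1 31-33 | T4 33-35 | T5 35-37 | T6 37-39 | T3 39-41 | T1 41-43 | T4 43-45 | T5 45-47 | T6 47-49 | T3 49-51 | T1 51-52 | T5 52-54 | T6 54-56 | T3 56-58 | T5 58-59 | T6 59-61 | T3 61-63 | T6 63-65 | T3 65-66 |
Completion: T1=52  T2=15  T3=66  T4=45  T5=59  T6=65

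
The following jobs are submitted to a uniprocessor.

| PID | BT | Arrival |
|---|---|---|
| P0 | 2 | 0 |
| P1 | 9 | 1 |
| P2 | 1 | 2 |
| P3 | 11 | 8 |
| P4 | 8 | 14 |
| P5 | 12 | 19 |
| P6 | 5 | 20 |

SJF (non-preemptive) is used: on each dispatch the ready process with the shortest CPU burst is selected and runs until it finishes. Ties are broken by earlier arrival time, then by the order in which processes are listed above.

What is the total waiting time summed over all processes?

Gantt: | P0 0-2 | P2 2-3 | P1 3-12 | P3 12-23 | P6 23-28 | P4 28-36 | P5 36-48 |
Completion: P0=2  P1=12  P2=3  P3=23  P4=36  P5=48  P6=28
Waiting = turnaround − burst: P0=0, P1=2, P2=0, P3=4, P4=14, P5=17, P6=3
Total waiting = 0 + 2 + 0 + 4 + 14 + 17 + 3 = 40

40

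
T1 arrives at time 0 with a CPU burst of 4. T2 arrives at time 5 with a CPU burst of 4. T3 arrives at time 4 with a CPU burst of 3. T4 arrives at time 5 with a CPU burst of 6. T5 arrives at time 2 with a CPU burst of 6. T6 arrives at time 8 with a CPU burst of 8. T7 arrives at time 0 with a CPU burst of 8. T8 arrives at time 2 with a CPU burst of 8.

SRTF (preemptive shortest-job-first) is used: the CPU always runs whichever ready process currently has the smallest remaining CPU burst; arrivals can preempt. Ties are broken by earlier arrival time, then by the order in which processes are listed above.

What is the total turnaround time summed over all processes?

Timeline: | T1 0-4 | T3 4-7 | T2 7-11 | T5 11-17 | T4 17-23 | T7 23-31 | T8 31-39 | T6 39-47 |
Completion: T1=4  T2=11  T3=7  T4=23  T5=17  T6=47  T7=31  T8=39
Turnaround (C−A): T1=4  T2=6  T3=3  T4=18  T5=15  T6=39  T7=31  T8=37
Turnaround = completion − arrival: T1=4, T2=6, T3=3, T4=18, T5=15, T6=39, T7=31, T8=37
Total turnaround = 4 + 6 + 3 + 18 + 15 + 39 + 31 + 37 = 153

153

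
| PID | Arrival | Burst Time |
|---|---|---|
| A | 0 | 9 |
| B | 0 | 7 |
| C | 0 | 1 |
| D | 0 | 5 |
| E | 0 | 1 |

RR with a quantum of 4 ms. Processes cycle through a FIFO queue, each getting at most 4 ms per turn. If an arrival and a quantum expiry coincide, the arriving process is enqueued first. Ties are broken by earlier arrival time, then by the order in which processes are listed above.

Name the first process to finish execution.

C

Schedule: | A 0-4 | B 4-8 | C 8-9 | D 9-13 | E 13-14 | A 14-18 | B 18-21 | D 21-22 | A 22-23 |
Completion: A=23  B=21  C=9  D=22  E=14
Turnaround (C−A): A=23  B=21  C=9  D=22  E=14
Finish order: C → E → B → D → A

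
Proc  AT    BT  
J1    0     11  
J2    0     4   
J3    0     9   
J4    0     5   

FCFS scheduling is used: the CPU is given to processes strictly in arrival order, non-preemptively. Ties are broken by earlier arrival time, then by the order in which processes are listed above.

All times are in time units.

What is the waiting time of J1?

0

Gantt: | J1 0-11 | J2 11-15 | J3 15-24 | J4 24-29 |
Completion: J1=11  J2=15  J3=24  J4=29
Waiting(J1) = turnaround − burst = 11 − 11 = 0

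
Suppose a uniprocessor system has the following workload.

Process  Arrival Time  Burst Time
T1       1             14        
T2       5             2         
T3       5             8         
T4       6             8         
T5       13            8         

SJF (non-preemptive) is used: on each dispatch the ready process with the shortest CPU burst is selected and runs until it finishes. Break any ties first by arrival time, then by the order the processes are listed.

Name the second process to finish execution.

T2

Timeline: | idle 0-1 | T1 1-15 | T2 15-17 | T3 17-25 | T4 25-33 | T5 33-41 |
Completion: T1=15  T2=17  T3=25  T4=33  T5=41
Turnaround (C−A): T1=14  T2=12  T3=20  T4=27  T5=28
Finish order: T1 → T2 → T3 → T4 → T5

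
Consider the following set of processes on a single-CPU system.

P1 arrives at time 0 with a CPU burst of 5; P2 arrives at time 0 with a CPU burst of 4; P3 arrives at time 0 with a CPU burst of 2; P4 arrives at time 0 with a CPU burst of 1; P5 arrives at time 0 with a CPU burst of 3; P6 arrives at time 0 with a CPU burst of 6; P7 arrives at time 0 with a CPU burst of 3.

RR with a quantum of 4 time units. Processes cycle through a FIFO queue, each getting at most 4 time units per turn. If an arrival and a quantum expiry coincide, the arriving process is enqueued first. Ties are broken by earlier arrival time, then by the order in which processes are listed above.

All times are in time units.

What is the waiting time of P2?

Gantt: | P1 0-4 | P2 4-8 | P3 8-10 | P4 10-11 | P5 11-14 | P6 14-18 | P7 18-21 | P1 21-22 | P6 22-24 |
Completion: P1=22  P2=8  P3=10  P4=11  P5=14  P6=24  P7=21
Turnaround (C−A): P1=22  P2=8  P3=10  P4=11  P5=14  P6=24  P7=21
Waiting(P2) = turnaround − burst = 8 − 4 = 4

4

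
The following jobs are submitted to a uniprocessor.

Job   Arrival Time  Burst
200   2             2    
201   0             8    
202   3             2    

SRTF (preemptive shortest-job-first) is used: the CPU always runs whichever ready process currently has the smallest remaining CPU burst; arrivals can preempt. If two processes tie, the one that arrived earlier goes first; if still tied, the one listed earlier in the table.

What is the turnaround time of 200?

2

Timeline: | 201 0-2 | 200 2-4 | 202 4-6 | 201 6-12 |
Completion: 200=4  201=12  202=6
Turnaround (C−A): 200=2  201=12  202=3
Turnaround(200) = completion − arrival = 4 − 2 = 2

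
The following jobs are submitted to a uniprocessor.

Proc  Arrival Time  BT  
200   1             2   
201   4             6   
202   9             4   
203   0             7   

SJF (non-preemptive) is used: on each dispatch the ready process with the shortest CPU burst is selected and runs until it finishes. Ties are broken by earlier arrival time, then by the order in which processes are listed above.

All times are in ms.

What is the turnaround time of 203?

7

Schedule: | 203 0-7 | 200 7-9 | 202 9-13 | 201 13-19 |
Completion: 200=9  201=19  202=13  203=7
Turnaround(203) = completion − arrival = 7 − 0 = 7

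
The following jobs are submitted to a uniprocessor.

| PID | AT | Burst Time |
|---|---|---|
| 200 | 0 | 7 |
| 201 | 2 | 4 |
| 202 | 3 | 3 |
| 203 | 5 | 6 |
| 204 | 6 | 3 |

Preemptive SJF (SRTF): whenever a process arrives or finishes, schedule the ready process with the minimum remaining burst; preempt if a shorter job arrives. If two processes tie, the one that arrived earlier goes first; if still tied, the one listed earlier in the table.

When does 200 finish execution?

17

Timeline: | 200 0-2 | 201 2-6 | 202 6-9 | 204 9-12 | 200 12-17 | 203 17-23 |
Completion: 200=17  201=6  202=9  203=23  204=12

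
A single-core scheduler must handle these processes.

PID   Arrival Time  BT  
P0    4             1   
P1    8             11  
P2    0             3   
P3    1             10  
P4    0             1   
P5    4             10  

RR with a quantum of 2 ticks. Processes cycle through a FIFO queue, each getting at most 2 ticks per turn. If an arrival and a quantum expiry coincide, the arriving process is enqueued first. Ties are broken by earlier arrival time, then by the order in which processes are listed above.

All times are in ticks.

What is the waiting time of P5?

19

Timeline: | P2 0-2 | P4 2-3 | P3 3-5 | P2 5-6 | P0 6-7 | P5 7-9 | P3 9-11 | P1 11-13 | P5 13-15 | P3 15-17 | P1 17-19 | P5 19-21 | P3 21-23 | P1 23-25 | P5 25-27 | P3 27-29 | P1 29-31 | P5 31-33 | P1 33-36 |
Completion: P0=7  P1=36  P2=6  P3=29  P4=3  P5=33
Turnaround (C−A): P0=3  P1=28  P2=6  P3=28  P4=3  P5=29
Waiting(P5) = turnaround − burst = 29 − 10 = 19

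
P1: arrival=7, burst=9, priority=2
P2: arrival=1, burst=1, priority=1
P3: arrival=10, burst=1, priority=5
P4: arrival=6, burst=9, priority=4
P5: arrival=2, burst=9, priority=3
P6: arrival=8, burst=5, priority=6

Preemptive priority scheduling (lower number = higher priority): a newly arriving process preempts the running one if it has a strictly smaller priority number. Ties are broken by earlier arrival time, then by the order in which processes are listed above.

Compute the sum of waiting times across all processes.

64

Schedule: | idle 0-1 | P2 1-2 | P5 2-7 | P1 7-16 | P5 16-20 | P4 20-29 | P3 29-30 | P6 30-35 |
Completion: P1=16  P2=2  P3=30  P4=29  P5=20  P6=35
Turnaround (C−A): P1=9  P2=1  P3=20  P4=23  P5=18  P6=27
Waiting = turnaround − burst: P1=0, P2=0, P3=19, P4=14, P5=9, P6=22
Total waiting = 0 + 0 + 19 + 14 + 9 + 22 = 64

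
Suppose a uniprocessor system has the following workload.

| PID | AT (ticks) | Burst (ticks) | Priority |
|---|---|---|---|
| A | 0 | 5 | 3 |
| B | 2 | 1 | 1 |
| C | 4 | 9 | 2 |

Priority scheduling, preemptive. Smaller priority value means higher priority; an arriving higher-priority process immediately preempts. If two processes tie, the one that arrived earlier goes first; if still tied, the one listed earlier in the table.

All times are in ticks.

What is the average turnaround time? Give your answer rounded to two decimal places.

Gantt: | A 0-2 | B 2-3 | A 3-4 | C 4-13 | A 13-15 |
Completion: A=15  B=3  C=13
Turnaround (C−A): A=15  B=1  C=9
Turnaround times: A=15, B=1, C=9
Average turnaround = (15+1+9) / 3 = 25/3 = 8.33

8.33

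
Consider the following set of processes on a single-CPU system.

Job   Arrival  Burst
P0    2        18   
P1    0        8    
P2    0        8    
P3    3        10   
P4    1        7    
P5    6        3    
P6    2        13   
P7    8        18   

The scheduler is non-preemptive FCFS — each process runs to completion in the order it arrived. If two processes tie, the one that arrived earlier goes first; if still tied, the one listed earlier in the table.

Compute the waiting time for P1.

Gantt: | P1 0-8 | P2 8-16 | P4 16-23 | P0 23-41 | P6 41-54 | P3 54-64 | P5 64-67 | P7 67-85 |
Completion: P0=41  P1=8  P2=16  P3=64  P4=23  P5=67  P6=54  P7=85
Waiting(P1) = turnaround − burst = 8 − 8 = 0

0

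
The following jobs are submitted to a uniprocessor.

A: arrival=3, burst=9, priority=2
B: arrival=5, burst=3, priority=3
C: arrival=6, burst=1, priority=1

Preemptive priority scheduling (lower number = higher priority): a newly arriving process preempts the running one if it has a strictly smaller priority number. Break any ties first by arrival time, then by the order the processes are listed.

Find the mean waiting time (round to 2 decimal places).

Schedule: | idle 0-3 | A 3-6 | C 6-7 | A 7-13 | B 13-16 |
Completion: A=13  B=16  C=7
Turnaround (C−A): A=10  B=11  C=1
Waiting times: A=1, B=8, C=0
Average waiting = (1+8+0) / 3 = 9/3 = 3.00

3.00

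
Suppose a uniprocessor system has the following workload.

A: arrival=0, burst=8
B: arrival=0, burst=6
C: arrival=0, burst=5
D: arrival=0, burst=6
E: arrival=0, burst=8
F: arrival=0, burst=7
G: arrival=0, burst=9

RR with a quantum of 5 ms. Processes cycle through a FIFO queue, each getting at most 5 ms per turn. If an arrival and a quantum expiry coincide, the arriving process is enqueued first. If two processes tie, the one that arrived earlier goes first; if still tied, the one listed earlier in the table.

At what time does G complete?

49

Schedule: | A 0-5 | B 5-10 | C 10-15 | D 15-20 | E 20-25 | F 25-30 | G 30-35 | A 35-38 | B 38-39 | D 39-40 | E 40-43 | F 43-45 | G 45-49 |
Completion: A=38  B=39  C=15  D=40  E=43  F=45  G=49
Turnaround (C−A): A=38  B=39  C=15  D=40  E=43  F=45  G=49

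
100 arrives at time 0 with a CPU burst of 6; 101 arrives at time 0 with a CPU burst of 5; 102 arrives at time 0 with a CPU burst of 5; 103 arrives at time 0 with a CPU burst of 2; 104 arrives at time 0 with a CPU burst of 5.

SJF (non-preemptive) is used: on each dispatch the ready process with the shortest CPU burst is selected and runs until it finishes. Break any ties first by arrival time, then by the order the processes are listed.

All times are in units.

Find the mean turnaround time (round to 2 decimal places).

12.20

Timeline: | 103 0-2 | 101 2-7 | 102 7-12 | 104 12-17 | 100 17-23 |
Completion: 100=23  101=7  102=12  103=2  104=17
Turnaround (C−A): 100=23  101=7  102=12  103=2  104=17
Turnaround times: 100=23, 101=7, 102=12, 103=2, 104=17
Average turnaround = (23+7+12+2+17) / 5 = 61/5 = 12.20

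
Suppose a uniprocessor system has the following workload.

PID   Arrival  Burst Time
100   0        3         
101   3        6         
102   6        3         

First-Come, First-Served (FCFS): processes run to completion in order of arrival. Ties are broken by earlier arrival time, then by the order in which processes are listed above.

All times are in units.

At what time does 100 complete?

3

Gantt: | 100 0-3 | 101 3-9 | 102 9-12 |
Completion: 100=3  101=9  102=12
Turnaround (C−A): 100=3  101=6  102=6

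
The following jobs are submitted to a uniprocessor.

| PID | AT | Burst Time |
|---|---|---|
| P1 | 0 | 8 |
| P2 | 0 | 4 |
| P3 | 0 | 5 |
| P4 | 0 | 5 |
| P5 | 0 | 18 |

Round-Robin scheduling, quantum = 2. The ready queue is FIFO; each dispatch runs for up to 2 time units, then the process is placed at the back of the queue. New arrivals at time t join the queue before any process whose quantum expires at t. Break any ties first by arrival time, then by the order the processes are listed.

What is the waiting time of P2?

Schedule: | P1 0-2 | P2 2-4 | P3 4-6 | P4 6-8 | P5 8-10 | P1 10-12 | P2 12-14 | P3 14-16 | P4 16-18 | P5 18-20 | P1 20-22 | P3 22-23 | P4 23-24 | P5 24-26 | P1 26-28 | P5 28-40 |
Completion: P1=28  P2=14  P3=23  P4=24  P5=40
Turnaround (C−A): P1=28  P2=14  P3=23  P4=24  P5=40
Waiting(P2) = turnaround − burst = 14 − 4 = 10

10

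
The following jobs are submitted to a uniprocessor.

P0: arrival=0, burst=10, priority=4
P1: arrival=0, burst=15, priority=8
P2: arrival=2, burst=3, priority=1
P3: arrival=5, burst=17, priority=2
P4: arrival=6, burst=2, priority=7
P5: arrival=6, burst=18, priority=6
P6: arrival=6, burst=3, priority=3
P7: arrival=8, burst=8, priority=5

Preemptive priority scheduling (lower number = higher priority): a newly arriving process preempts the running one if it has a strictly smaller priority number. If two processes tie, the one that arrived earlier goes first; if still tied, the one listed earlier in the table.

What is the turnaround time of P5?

Gantt: | P0 0-2 | P2 2-5 | P3 5-22 | P6 22-25 | P0 25-33 | P7 33-41 | P5 41-59 | P4 59-61 | P1 61-76 |
Completion: P0=33  P1=76  P2=5  P3=22  P4=61  P5=59  P6=25  P7=41
Turnaround(P5) = completion − arrival = 59 − 6 = 53

53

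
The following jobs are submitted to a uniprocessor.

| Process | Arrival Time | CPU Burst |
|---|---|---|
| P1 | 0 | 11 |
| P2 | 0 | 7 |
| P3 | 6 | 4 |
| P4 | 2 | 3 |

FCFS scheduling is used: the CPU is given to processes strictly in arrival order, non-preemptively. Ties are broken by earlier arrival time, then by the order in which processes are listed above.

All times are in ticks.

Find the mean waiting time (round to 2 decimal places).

10.50

Timeline: | P1 0-11 | P2 11-18 | P4 18-21 | P3 21-25 |
Completion: P1=11  P2=18  P3=25  P4=21
Waiting times: P1=0, P2=11, P3=15, P4=16
Average waiting = (0+11+15+16) / 4 = 42/4 = 10.50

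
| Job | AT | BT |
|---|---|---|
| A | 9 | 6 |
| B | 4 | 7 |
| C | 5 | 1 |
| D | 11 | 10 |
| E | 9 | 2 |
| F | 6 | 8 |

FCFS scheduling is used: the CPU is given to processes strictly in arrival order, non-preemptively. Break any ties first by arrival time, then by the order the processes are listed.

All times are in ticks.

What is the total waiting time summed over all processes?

Timeline: | idle 0-4 | B 4-11 | C 11-12 | F 12-20 | A 20-26 | E 26-28 | D 28-38 |
Completion: A=26  B=11  C=12  D=38  E=28  F=20
Turnaround (C−A): A=17  B=7  C=7  D=27  E=19  F=14
Waiting = turnaround − burst: A=11, B=0, C=6, D=17, E=17, F=6
Total waiting = 11 + 0 + 6 + 17 + 17 + 6 = 57

57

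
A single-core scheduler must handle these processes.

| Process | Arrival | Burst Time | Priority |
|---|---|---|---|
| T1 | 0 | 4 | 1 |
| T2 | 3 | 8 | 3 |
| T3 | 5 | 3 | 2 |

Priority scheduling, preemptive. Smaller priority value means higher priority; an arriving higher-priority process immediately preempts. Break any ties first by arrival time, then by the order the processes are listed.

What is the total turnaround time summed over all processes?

Schedule: | T1 0-4 | T2 4-5 | T3 5-8 | T2 8-15 |
Completion: T1=4  T2=15  T3=8
Turnaround (C−A): T1=4  T2=12  T3=3
Turnaround = completion − arrival: T1=4, T2=12, T3=3
Total turnaround = 4 + 12 + 3 = 19

19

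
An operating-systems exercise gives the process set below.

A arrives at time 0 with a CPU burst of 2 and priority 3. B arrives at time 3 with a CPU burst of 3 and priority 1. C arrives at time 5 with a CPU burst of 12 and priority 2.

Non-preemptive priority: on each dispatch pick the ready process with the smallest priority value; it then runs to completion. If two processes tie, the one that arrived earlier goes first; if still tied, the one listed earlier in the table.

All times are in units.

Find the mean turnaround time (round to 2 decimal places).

6.00

Schedule: | A 0-2 | idle 2-3 | B 3-6 | C 6-18 |
Completion: A=2  B=6  C=18
Turnaround (C−A): A=2  B=3  C=13
Turnaround times: A=2, B=3, C=13
Average turnaround = (2+3+13) / 3 = 18/3 = 6.00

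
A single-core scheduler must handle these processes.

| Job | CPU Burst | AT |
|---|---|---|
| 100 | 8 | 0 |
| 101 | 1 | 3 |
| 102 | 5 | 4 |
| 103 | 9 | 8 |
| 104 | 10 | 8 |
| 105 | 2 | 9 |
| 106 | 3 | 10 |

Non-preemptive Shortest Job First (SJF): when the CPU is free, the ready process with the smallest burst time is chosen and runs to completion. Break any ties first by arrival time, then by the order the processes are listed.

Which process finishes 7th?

Schedule: | 100 0-8 | 101 8-9 | 105 9-11 | 106 11-14 | 102 14-19 | 103 19-28 | 104 28-38 |
Completion: 100=8  101=9  102=19  103=28  104=38  105=11  106=14
Finish order: 100 → 101 → 105 → 106 → 102 → 103 → 104

104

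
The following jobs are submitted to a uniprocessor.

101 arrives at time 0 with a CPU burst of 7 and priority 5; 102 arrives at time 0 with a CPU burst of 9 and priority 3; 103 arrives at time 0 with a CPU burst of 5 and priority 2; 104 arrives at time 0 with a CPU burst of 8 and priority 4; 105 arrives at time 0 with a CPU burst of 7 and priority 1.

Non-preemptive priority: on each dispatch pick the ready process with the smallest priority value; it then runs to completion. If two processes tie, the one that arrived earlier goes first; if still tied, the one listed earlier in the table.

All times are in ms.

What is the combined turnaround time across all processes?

105

Schedule: | 105 0-7 | 103 7-12 | 102 12-21 | 104 21-29 | 101 29-36 |
Completion: 101=36  102=21  103=12  104=29  105=7
Turnaround (C−A): 101=36  102=21  103=12  104=29  105=7
Turnaround = completion − arrival: 101=36, 102=21, 103=12, 104=29, 105=7
Total turnaround = 36 + 21 + 12 + 29 + 7 = 105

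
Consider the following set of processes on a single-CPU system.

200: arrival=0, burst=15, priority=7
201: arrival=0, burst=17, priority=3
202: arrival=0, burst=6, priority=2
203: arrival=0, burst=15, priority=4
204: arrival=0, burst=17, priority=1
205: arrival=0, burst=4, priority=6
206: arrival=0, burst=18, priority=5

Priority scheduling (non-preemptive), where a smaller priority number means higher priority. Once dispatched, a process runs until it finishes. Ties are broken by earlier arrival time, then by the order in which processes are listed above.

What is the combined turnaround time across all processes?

377

Gantt: | 204 0-17 | 202 17-23 | 201 23-40 | 203 40-55 | 206 55-73 | 205 73-77 | 200 77-92 |
Completion: 200=92  201=40  202=23  203=55  204=17  205=77  206=73
Turnaround = completion − arrival: 200=92, 201=40, 202=23, 203=55, 204=17, 205=77, 206=73
Total turnaround = 92 + 40 + 23 + 55 + 17 + 77 + 73 = 377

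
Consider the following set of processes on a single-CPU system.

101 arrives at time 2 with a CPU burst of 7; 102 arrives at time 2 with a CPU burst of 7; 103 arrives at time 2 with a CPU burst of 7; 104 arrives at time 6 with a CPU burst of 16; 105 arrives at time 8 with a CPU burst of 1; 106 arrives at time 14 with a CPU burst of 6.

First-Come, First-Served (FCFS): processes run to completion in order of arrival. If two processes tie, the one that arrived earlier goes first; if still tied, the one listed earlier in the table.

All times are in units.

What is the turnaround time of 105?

32

Schedule: | idle 0-2 | 101 2-9 | 102 9-16 | 103 16-23 | 104 23-39 | 105 39-40 | 106 40-46 |
Completion: 101=9  102=16  103=23  104=39  105=40  106=46
Turnaround (C−A): 101=7  102=14  103=21  104=33  105=32  106=32
Turnaround(105) = completion − arrival = 40 − 8 = 32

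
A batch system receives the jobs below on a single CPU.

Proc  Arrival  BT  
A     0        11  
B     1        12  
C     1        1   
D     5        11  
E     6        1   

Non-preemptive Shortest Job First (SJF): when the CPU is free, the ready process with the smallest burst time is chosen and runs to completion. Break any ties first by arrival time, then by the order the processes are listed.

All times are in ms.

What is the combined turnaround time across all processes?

Timeline: | A 0-11 | C 11-12 | E 12-13 | D 13-24 | B 24-36 |
Completion: A=11  B=36  C=12  D=24  E=13
Turnaround (C−A): A=11  B=35  C=11  D=19  E=7
Turnaround = completion − arrival: A=11, B=35, C=11, D=19, E=7
Total turnaround = 11 + 35 + 11 + 19 + 7 = 83

83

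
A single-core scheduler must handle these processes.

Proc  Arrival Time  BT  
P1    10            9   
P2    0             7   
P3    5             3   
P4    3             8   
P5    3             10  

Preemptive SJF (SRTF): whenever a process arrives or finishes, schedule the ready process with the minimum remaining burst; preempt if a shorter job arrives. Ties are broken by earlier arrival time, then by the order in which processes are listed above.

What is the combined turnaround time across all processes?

78

Gantt: | P2 0-7 | P3 7-10 | P4 10-18 | P1 18-27 | P5 27-37 |
Completion: P1=27  P2=7  P3=10  P4=18  P5=37
Turnaround = completion − arrival: P1=17, P2=7, P3=5, P4=15, P5=34
Total turnaround = 17 + 7 + 5 + 15 + 34 = 78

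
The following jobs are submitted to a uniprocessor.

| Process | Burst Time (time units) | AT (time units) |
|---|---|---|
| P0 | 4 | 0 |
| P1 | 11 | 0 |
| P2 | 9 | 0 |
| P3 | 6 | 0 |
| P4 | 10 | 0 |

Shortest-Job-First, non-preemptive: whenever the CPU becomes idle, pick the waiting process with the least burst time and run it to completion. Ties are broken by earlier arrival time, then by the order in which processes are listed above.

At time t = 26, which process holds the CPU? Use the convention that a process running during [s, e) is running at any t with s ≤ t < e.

P4

Gantt: | P0 0-4 | P3 4-10 | P2 10-19 | P4 19-29 | P1 29-40 |
Completion: P0=4  P1=40  P2=19  P3=10  P4=29
Turnaround (C−A): P0=4  P1=40  P2=19  P3=10  P4=29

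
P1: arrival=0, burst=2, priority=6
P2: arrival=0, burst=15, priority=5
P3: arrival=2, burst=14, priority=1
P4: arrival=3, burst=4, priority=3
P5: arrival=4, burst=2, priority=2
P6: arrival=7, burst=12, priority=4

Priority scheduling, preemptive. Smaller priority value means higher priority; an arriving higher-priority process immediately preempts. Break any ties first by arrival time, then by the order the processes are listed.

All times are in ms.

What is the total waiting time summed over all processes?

Schedule: | P2 0-2 | P3 2-16 | P5 16-18 | P4 18-22 | P6 22-34 | P2 34-47 | P1 47-49 |
Completion: P1=49  P2=47  P3=16  P4=22  P5=18  P6=34
Turnaround (C−A): P1=49  P2=47  P3=14  P4=19  P5=14  P6=27
Waiting = turnaround − burst: P1=47, P2=32, P3=0, P4=15, P5=12, P6=15
Total waiting = 47 + 32 + 0 + 15 + 12 + 15 = 121

121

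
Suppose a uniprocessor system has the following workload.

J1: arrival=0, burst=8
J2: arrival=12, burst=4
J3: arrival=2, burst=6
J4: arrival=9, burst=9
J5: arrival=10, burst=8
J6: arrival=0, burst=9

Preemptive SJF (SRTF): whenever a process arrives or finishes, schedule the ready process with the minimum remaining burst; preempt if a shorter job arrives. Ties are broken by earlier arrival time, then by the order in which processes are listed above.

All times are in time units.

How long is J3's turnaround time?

Gantt: | J1 0-8 | J3 8-14 | J2 14-18 | J5 18-26 | J6 26-35 | J4 35-44 |
Completion: J1=8  J2=18  J3=14  J4=44  J5=26  J6=35
Turnaround(J3) = completion − arrival = 14 − 2 = 12

12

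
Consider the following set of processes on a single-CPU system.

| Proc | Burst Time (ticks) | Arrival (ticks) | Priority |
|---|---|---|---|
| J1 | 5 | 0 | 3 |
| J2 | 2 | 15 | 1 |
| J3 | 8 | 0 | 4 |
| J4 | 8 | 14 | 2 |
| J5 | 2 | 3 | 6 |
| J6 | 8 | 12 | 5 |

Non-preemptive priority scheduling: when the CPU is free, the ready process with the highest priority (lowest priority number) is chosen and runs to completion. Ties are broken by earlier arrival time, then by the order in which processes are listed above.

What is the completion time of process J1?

Gantt: | J1 0-5 | J3 5-13 | J6 13-21 | J2 21-23 | J4 23-31 | J5 31-33 |
Completion: J1=5  J2=23  J3=13  J4=31  J5=33  J6=21

5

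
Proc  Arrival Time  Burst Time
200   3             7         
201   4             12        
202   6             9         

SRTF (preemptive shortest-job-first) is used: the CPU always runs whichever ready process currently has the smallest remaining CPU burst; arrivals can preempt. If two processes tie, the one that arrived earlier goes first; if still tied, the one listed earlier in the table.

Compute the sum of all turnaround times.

47

Timeline: | idle 0-3 | 200 3-10 | 202 10-19 | 201 19-31 |
Completion: 200=10  201=31  202=19
Turnaround = completion − arrival: 200=7, 201=27, 202=13
Total turnaround = 7 + 27 + 13 = 47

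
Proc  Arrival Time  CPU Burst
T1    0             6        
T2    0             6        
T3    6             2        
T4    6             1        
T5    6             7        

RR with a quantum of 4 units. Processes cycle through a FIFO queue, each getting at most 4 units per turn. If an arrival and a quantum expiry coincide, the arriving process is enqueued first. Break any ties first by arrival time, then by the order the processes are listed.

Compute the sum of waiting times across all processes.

Timeline: | T1 0-4 | T2 4-8 | T1 8-10 | T3 10-12 | T4 12-13 | T5 13-17 | T2 17-19 | T5 19-22 |
Completion: T1=10  T2=19  T3=12  T4=13  T5=22
Waiting = turnaround − burst: T1=4, T2=13, T3=4, T4=6, T5=9
Total waiting = 4 + 13 + 4 + 6 + 9 = 36

36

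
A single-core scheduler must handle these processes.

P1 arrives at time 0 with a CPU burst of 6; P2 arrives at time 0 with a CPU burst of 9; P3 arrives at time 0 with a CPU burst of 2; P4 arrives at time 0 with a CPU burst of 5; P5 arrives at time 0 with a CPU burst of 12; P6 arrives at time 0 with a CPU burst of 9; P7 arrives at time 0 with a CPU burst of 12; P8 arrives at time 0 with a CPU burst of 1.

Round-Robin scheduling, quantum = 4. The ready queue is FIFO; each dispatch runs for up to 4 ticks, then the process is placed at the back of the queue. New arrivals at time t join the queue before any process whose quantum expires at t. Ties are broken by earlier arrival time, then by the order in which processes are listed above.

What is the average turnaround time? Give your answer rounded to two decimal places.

38.25

Gantt: | P1 0-4 | P2 4-8 | P3 8-10 | P4 10-14 | P5 14-18 | P6 18-22 | P7 22-26 | P8 26-27 | P1 27-29 | P2 29-33 | P4 33-34 | P5 34-38 | P6 38-42 | P7 42-46 | P2 46-47 | P5 47-51 | P6 51-52 | P7 52-56 |
Completion: P1=29  P2=47  P3=10  P4=34  P5=51  P6=52  P7=56  P8=27
Turnaround (C−A): P1=29  P2=47  P3=10  P4=34  P5=51  P6=52  P7=56  P8=27
Turnaround times: P1=29, P2=47, P3=10, P4=34, P5=51, P6=52, P7=56, P8=27
Average turnaround = (29+47+10+34+51+52+56+27) / 8 = 306/8 = 38.25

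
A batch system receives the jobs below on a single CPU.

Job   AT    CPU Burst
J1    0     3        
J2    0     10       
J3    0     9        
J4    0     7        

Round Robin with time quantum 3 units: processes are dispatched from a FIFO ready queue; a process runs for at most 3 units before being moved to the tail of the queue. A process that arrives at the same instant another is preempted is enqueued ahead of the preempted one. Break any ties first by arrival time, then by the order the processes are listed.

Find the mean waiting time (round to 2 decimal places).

14.50

Gantt: | J1 0-3 | J2 3-6 | J3 6-9 | J4 9-12 | J2 12-15 | J3 15-18 | J4 18-21 | J2 21-24 | J3 24-27 | J4 27-28 | J2 28-29 |
Completion: J1=3  J2=29  J3=27  J4=28
Waiting times: J1=0, J2=19, J3=18, J4=21
Average waiting = (0+19+18+21) / 4 = 58/4 = 14.50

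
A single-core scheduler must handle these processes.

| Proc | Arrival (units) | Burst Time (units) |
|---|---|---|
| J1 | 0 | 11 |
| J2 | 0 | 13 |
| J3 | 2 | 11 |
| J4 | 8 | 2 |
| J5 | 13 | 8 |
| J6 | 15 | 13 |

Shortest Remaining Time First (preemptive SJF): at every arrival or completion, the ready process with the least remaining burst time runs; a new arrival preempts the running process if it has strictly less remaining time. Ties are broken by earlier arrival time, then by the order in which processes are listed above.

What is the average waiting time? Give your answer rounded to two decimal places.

Timeline: | J1 0-8 | J4 8-10 | J1 10-13 | J5 13-21 | J3 21-32 | J2 32-45 | J6 45-58 |
Completion: J1=13  J2=45  J3=32  J4=10  J5=21  J6=58
Turnaround (C−A): J1=13  J2=45  J3=30  J4=2  J5=8  J6=43
Waiting times: J1=2, J2=32, J3=19, J4=0, J5=0, J6=30
Average waiting = (2+32+19+0+0+30) / 6 = 83/6 = 13.83

13.83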